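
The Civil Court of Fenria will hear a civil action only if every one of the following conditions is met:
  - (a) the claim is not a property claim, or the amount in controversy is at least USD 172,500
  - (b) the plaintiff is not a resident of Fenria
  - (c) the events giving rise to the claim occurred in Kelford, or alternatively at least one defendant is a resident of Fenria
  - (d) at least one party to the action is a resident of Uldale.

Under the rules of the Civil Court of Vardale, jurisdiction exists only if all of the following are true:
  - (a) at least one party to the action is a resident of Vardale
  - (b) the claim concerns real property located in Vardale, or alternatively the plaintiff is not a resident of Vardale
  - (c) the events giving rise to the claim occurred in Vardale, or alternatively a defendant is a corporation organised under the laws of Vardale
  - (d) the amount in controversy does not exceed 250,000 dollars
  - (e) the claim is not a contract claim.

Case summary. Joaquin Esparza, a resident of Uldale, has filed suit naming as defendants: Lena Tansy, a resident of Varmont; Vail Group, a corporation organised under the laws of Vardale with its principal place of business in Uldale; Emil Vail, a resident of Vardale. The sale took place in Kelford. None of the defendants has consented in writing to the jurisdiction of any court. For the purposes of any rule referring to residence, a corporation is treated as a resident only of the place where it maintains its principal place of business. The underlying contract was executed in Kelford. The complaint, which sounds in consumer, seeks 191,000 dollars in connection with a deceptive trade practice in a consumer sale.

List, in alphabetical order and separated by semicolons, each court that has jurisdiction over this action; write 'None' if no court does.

The Civil Court of Fenria:
  (a) The claim is a consumer claim, not a property claim, so this disjunct is met. Condition met.
  (b) The plaintiff resides in Uldale, which is not Fenria. Condition met.
  (c) The operative events occurred in Kelford — that alternative is enough. Met.
  (d) Joaquin Esparza resides in Uldale. Satisfied.
  → The court has jurisdiction.
The Civil Court of Vardale:
  (a) Emil Vail resides in Vardale. Satisfied.
  (b) The plaintiff resides in Uldale, which is not Vardale — that alternative is enough. Met.
  (c) Vail Group is organised under the laws of Vardale, which satisfies one of the alternatives. Satisfied.
  (d) The amount in controversy is 191,000 dollars, within the $250,000 ceiling. Met.
  (e) The claim is a consumer claim, not a contract claim. Condition met.
  → All conditions met; jurisdiction exists.

the Civil Court of Fenria; the Civil Court of Vardale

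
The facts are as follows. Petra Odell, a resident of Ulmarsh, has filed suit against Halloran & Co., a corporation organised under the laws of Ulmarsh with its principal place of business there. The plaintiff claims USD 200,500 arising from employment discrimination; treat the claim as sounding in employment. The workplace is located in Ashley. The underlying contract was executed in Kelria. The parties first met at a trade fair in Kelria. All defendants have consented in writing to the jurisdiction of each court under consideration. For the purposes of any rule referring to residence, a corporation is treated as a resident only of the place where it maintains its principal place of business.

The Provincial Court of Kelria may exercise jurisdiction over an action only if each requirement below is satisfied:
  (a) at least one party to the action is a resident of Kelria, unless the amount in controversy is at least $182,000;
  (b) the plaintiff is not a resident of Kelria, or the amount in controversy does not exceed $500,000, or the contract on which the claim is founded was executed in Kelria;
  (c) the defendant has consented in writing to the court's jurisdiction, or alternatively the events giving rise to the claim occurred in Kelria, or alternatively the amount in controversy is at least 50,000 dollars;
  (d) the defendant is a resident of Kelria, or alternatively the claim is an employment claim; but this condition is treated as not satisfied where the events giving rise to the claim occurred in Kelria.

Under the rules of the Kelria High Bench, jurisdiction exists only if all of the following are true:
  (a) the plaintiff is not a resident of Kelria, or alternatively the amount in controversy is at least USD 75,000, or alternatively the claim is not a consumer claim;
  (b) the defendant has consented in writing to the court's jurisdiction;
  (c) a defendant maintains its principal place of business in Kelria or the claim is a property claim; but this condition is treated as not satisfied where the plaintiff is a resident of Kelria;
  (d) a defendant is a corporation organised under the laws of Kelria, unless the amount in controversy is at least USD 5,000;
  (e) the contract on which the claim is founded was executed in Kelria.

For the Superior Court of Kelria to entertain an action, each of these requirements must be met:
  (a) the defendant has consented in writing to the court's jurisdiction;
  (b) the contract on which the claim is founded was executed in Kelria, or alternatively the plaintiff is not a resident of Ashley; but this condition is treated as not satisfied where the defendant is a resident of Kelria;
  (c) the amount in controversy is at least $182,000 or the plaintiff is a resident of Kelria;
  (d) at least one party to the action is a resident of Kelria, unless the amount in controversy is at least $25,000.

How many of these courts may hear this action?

2

The Provincial Court of Kelria:
  (a) No party resides in Kelria. But the amount in controversy is 200,500 dollars, which meets the USD 182,000 floor, and the 'unless' clause therefore excuses the requirement. Met.
  (b) The plaintiff resides in Ulmarsh, which is not Kelria, so one alternative holds. Met.
  (c) Every defendant has filed written consent — that alternative is enough. Condition met.
  (d) The claim is an employment claim, which satisfies one of the alternatives. The exception is not triggered, since the operative events occurred in Ashley, not Kelria. Satisfied.
  → All conditions met; jurisdiction exists.
The Kelria High Bench:
  (a) The plaintiff resides in Ulmarsh, which is not Kelria, which satisfies one of the alternatives. Satisfied.
  (b) Every defendant has filed written consent. Condition met.
  (c) The corporate defendant(s) have their principal place of business in Ulmarsh, not Kelria; the claim is an employment claim, not a property claim — every alternative fails. Not satisfied.
  (d) The corporate defendant(s) are organised in Ulmarsh, not Kelria. But the amount in controversy is USD 200,500, which meets the $5,000 floor, and the 'unless' clause therefore excuses the requirement. Satisfied.
  (e) The contract was executed in Kelria. Satisfied.
  → Not every requirement is met — no jurisdiction.
The Superior Court of Kelria:
  (a) Every defendant has filed written consent. Met.
  (b) The contract was executed in Kelria — that alternative is enough. And the carve-out is inapplicable — the defendant resides in Ulmarsh, not Kelria. Condition met.
  (c) The amount in controversy is 200,500 dollars, which meets the $182,000 floor, so this disjunct is met. Met.
  (d) No party resides in Kelria. But the amount in controversy is USD 200,500, which meets the 25,000 dollars floor, and the 'unless' clause therefore excuses the requirement. Met.
  → Every requirement is satisfied — jurisdiction.
Courts with jurisdiction: the Provincial Court of Kelria, the Superior Court of Kelria — 2 in total.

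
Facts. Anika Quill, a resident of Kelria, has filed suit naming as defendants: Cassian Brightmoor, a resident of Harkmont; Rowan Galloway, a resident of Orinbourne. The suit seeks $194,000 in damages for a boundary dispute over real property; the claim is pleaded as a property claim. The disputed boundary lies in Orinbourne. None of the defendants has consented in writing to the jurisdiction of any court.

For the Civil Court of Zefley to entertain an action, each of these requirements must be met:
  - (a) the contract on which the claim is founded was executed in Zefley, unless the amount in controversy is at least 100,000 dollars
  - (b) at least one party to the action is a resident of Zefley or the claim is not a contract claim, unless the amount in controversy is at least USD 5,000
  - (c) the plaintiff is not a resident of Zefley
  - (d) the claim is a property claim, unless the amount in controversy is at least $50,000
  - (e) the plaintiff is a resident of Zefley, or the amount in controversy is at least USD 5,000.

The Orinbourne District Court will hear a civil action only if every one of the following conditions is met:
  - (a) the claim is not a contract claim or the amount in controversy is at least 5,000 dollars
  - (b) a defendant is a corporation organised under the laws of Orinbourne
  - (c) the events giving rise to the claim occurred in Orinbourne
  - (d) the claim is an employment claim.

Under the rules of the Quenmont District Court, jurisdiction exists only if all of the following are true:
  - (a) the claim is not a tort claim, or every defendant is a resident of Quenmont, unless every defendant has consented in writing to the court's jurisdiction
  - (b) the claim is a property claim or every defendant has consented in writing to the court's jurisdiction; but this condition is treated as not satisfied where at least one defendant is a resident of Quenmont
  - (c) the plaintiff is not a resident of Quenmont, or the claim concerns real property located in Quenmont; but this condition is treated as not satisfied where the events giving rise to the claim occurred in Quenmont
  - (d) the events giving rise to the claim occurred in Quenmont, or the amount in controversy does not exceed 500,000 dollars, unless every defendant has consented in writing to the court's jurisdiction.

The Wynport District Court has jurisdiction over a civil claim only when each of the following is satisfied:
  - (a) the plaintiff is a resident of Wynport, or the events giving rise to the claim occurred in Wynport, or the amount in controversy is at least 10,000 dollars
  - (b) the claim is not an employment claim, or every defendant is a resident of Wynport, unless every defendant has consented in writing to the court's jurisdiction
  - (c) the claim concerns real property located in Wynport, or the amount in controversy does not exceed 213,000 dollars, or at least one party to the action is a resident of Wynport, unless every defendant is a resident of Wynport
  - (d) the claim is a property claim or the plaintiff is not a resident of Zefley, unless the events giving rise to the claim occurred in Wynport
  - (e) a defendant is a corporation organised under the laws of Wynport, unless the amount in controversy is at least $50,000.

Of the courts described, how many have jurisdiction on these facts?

3

The Civil Court of Zefley:
  (a) No contract (and hence no place of execution) is alleged. However, the amount in controversy is USD 194,000, which meets the 100,000 dollars floor, so the 'unless' proviso supplies this condition. Condition met.
  (b) The claim is a property claim, not a contract claim — that alternative is enough. Satisfied.
  (c) The plaintiff resides in Kelria, which is not Zefley. Condition met.
  (d) The claim is a property claim. Condition met.
  (e) The amount in controversy is USD 194,000, which meets the 5,000 dollars floor, which satisfies one of the alternatives. Condition met.
  → Jurisdiction lies.
The Orinbourne District Court:
  (a) The claim is a property claim, not a contract claim — that alternative is enough. Condition met.
  (b) No defendant is a corporation. Condition not met.
  (c) The operative events occurred in Orinbourne. Condition met.
  (d) The claim is a property claim, not an employment claim. Not met.
  → No jurisdiction.
The Quenmont District Court:
  (a) The claim is a property claim, not a tort claim, so one alternative holds. Condition met.
  (b) The claim is a property claim, so this disjunct is met. And the carve-out is inapplicable — no defendant resides in Quenmont (they reside in Harkmont, Orinbourne). Met.
  (c) The plaintiff resides in Kelria, which is not Quenmont, so this disjunct is met. The exception is not triggered, since the operative events occurred in Orinbourne, not Quenmont. Condition met.
  (d) The amount in controversy is USD 194,000, within the 500,000 dollars ceiling, so one alternative holds. Satisfied.
  → The court has jurisdiction.
The Wynport District Court:
  (a) The amount in controversy is 194,000 dollars, which meets the $10,000 floor, so one alternative holds. Met.
  (b) The claim is a property claim, not an employment claim, so one alternative holds. Met.
  (c) The amount in controversy is 194,000 dollars, within the $213,000 ceiling, so this disjunct is met. Condition met.
  (d) The claim is a property claim, so one alternative holds. Satisfied.
  (e) No defendant is a corporation. The proviso rescues it, though: the amount in controversy is 194,000 dollars, which meets the USD 50,000 floor. Met.
  → All conditions met; jurisdiction exists.
Courts with jurisdiction: the Civil Court of Zefley, the Quenmont District Court, the Wynport District Court — 3 in total.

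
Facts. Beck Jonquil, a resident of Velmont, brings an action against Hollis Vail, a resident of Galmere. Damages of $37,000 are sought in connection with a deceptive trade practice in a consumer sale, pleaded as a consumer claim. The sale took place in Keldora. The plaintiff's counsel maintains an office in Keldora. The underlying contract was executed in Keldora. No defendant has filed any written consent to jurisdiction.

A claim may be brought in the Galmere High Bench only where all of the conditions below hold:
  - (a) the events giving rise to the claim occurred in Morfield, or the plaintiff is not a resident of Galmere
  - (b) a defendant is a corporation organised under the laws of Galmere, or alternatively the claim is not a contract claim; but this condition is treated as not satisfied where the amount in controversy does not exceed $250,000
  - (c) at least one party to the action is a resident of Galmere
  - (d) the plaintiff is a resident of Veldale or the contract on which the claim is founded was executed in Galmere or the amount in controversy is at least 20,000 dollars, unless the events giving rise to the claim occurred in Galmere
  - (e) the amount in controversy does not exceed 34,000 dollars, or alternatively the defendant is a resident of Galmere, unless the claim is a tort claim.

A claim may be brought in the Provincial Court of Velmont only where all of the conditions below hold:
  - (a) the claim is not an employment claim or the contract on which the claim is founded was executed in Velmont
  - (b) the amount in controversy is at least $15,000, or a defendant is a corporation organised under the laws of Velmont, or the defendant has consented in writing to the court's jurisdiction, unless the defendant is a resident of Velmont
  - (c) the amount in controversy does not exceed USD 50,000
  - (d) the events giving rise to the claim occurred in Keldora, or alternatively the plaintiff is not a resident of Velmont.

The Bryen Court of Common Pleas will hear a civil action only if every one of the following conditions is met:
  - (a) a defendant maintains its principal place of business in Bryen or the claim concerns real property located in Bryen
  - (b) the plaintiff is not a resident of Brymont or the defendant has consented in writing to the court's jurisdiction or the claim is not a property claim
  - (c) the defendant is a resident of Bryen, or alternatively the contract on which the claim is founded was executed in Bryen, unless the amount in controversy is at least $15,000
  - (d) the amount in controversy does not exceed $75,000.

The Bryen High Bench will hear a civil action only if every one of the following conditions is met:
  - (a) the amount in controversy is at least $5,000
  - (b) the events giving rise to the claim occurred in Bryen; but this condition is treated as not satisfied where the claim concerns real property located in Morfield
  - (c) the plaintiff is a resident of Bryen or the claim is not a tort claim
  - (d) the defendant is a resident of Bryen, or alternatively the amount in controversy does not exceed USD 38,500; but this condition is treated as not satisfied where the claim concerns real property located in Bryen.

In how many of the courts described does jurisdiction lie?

The Galmere High Bench:
  (a) The plaintiff resides in Velmont, which is not Galmere, so one alternative holds. Satisfied.
  (b) The claim is a consumer claim, not a contract claim, which satisfies one of the alternatives. But the carve-out bites: the amount in controversy is $37,000, within the 250,000 dollars ceiling. Not satisfied.
  (c) Hollis Vail resides in Galmere. Condition met.
  (d) The amount in controversy is 37,000 dollars, which meets the 20,000 dollars floor — that alternative is enough. Satisfied.
  (e) The defendant resides in Galmere — that alternative is enough. Condition met.
  → Not every requirement is met — no jurisdiction.
The Provincial Court of Velmont:
  (a) The claim is a consumer claim, not an employment claim — that alternative is enough. Satisfied.
  (b) The amount in controversy is 37,000 dollars, which meets the 15,000 dollars floor, so one alternative holds. Satisfied.
  (c) The amount in controversy is USD 37,000, within the USD 50,000 ceiling. Condition met.
  (d) The operative events occurred in Keldora — that alternative is enough. Satisfied.
  → Every requirement is satisfied — jurisdiction.
The Bryen Court of Common Pleas:
  (a) No defendant is a corporation; the claim does not concern real property — no alternative holds. Not satisfied.
  (b) The plaintiff resides in Velmont, which is not Brymont, which satisfies one of the alternatives. Met.
  (c) The defendant resides in Galmere, not Bryen; the contract was executed in Keldora, not Bryen — none of the alternatives is met. But the amount in controversy is USD 37,000, which meets the USD 15,000 floor, and the 'unless' clause therefore excuses the requirement. Met.
  (d) The amount in controversy is USD 37,000, within the 75,000 dollars ceiling. Condition met.
  → At least one condition fails; no jurisdiction.
The Bryen High Bench:
  (a) The amount in controversy is 37,000 dollars, which meets the 5,000 dollars floor. Satisfied.
  (b) The operative events occurred in Keldora, not Bryen. Not satisfied.
  (c) The claim is a consumer claim, not a tort claim — that alternative is enough. Condition met.
  (d) The amount in controversy is $37,000, within the $38,500 ceiling, which satisfies one of the alternatives. The exception is not triggered, since the claim does not concern real property. Condition met.
  → The court lacks jurisdiction.
Courts with jurisdiction: the Provincial Court of Velmont — 1 in total.

1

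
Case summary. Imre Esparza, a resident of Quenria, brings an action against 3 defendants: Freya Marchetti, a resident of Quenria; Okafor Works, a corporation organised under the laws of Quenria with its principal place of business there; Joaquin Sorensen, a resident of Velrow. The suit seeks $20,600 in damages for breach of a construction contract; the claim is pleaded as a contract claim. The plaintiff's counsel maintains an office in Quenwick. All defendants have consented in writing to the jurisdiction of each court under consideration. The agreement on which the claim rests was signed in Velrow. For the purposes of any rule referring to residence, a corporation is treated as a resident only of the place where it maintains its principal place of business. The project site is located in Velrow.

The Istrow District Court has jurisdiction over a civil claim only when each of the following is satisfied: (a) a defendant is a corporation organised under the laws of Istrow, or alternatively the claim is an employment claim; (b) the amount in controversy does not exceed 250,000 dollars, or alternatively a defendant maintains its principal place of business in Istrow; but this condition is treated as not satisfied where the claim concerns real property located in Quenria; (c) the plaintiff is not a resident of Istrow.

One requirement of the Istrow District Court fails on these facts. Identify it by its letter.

The Istrow District Court:
  (a) The corporate defendant(s) are organised in Quenria, not Istrow; the claim is a contract claim, not an employment claim — no alternative holds. Not met.
  (b) The amount in controversy is USD 20,600, within the USD 250,000 ceiling, so one alternative holds. The exception is not triggered, since the claim does not concern real property. Satisfied.
  (c) The plaintiff resides in Quenria, which is not Istrow. Condition met.
Only condition (a) fails.

(a)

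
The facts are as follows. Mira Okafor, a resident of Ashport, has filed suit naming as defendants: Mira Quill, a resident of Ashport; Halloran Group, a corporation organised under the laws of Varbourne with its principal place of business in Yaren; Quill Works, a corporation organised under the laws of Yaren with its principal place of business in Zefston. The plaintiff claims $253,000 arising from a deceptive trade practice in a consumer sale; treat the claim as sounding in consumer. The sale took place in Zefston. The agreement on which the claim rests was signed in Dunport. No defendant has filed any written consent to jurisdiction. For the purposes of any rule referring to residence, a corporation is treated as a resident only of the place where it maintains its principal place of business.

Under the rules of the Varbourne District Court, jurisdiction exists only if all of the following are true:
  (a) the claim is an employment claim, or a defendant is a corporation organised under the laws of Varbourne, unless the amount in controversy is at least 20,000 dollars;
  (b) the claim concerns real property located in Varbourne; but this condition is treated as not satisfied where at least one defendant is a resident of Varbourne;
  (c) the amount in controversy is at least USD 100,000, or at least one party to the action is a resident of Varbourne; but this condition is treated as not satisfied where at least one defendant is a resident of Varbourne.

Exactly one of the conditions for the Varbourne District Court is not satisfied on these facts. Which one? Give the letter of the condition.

(b)

The Varbourne District Court:
  (a) Halloran Group is organised under the laws of Varbourne, so this disjunct is met. Satisfied.
  (b) The claim does not concern real property. Fails.
  (c) The amount in controversy is 253,000 dollars, which meets the 100,000 dollars floor, so this disjunct is met. The carve-out does not apply: no defendant resides in Varbourne (they reside in Ashport, Yaren, Zefston). Met.
Only condition (b) fails.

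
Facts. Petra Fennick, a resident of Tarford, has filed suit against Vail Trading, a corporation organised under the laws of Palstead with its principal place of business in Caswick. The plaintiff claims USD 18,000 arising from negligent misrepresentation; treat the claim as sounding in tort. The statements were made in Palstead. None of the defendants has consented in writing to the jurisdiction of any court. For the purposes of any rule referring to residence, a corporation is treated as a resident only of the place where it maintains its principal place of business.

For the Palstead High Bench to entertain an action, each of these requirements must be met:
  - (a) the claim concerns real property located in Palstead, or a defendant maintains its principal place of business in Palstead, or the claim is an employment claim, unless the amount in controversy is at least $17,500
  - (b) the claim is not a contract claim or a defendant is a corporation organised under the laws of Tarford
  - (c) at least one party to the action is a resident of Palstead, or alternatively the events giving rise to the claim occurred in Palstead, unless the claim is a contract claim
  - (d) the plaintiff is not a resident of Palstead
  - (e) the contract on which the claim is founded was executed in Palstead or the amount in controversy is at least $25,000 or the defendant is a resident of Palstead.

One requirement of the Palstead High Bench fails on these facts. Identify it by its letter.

(e)

The Palstead High Bench:
  (a) The claim does not concern real property; the corporate defendant(s) have their principal place of business in Caswick, not Palstead; the claim is a tort claim, not an employment claim — every alternative fails. But the amount in controversy is USD 18,000, which meets the $17,500 floor, and the 'unless' clause therefore excuses the requirement. Condition met.
  (b) The claim is a tort claim, not a contract claim, which satisfies one of the alternatives. Condition met.
  (c) The operative events occurred in Palstead, so this disjunct is met. Met.
  (d) The plaintiff resides in Tarford, which is not Palstead. Met.
  (e) No contract (and hence no place of execution) is alleged; the amount in controversy is USD 18,000, below the $25,000 floor; the defendant resides in Caswick, not Palstead — none of the alternatives is met. Fails.
Only condition (e) fails.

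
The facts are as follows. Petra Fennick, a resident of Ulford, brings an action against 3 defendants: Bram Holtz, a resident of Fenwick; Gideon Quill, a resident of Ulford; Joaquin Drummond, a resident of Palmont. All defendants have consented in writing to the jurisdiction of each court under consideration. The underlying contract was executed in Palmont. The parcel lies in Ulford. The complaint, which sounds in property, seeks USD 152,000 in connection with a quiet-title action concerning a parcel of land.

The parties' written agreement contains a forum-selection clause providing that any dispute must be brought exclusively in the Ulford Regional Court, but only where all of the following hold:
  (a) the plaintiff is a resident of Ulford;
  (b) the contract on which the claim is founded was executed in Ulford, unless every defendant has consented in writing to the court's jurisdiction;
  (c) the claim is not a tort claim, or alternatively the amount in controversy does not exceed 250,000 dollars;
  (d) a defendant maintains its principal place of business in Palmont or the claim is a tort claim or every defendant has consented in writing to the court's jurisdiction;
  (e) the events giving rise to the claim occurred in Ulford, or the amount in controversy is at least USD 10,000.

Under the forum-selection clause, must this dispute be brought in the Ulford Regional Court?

Yes

The Ulford Regional Court:
  (a) The plaintiff resides in Ulford. Satisfied.
  (b) The contract was executed in Palmont, not Ulford. However, every defendant has filed written consent, so the 'unless' proviso supplies this condition. Satisfied.
  (c) The claim is a property claim, not a tort claim, so one alternative holds. Satisfied.
  (d) Every defendant has filed written consent, which satisfies one of the alternatives. Satisfied.
  (e) The operative events occurred in Ulford, so this disjunct is met. Satisfied.
  → Forum clause is triggered.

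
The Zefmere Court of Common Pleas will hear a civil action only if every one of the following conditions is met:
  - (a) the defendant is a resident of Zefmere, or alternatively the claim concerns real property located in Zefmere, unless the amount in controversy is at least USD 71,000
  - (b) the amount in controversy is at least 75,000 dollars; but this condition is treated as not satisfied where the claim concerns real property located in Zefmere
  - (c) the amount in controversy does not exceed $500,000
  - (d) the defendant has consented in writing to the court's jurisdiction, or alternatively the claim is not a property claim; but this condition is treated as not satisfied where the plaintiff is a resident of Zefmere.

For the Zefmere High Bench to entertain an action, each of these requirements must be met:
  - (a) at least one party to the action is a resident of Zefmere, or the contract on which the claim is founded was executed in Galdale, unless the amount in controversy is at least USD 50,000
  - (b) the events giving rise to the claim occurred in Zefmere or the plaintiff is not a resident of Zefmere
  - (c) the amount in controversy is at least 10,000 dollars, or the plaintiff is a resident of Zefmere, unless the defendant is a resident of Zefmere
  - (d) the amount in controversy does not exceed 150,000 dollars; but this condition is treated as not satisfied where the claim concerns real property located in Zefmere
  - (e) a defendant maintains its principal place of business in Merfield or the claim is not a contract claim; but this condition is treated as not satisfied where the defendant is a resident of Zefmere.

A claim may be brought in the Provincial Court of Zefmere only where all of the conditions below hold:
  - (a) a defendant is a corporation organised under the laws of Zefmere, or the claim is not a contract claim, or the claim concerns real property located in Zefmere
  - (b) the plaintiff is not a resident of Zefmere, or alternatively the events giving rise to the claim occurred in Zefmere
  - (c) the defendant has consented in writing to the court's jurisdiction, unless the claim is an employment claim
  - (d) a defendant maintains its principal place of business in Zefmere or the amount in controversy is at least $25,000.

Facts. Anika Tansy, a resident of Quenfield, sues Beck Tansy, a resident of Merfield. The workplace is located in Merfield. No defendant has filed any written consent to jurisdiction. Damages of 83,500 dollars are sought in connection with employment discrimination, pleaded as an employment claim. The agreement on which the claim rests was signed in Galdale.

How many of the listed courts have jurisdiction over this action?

The Zefmere Court of Common Pleas:
  (a) The defendant resides in Merfield, not Zefmere; the claim does not concern real property — no alternative holds. However, the amount in controversy is 83,500 dollars, which meets the 71,000 dollars floor, so the 'unless' proviso supplies this condition. Condition met.
  (b) The amount in controversy is 83,500 dollars, which meets the USD 75,000 floor. And the carve-out is inapplicable — the claim does not concern real property. Condition met.
  (c) The amount in controversy is 83,500 dollars, within the USD 500,000 ceiling. Condition met.
  (d) The claim is an employment claim, not a property claim, so this disjunct is met. The exception is not triggered, since the plaintiff resides in Quenfield, not Zefmere. Condition met.
  → Every requirement is satisfied — jurisdiction.
The Zefmere High Bench:
  (a) The contract was executed in Galdale, so this disjunct is met. Met.
  (b) The plaintiff resides in Quenfield, which is not Zefmere, so this disjunct is met. Met.
  (c) The amount in controversy is USD 83,500, which meets the USD 10,000 floor, which satisfies one of the alternatives. Satisfied.
  (d) The amount in controversy is $83,500, within the 150,000 dollars ceiling. And the carve-out is inapplicable — the claim does not concern real property. Condition met.
  (e) The claim is an employment claim, not a contract claim, so one alternative holds. The carve-out does not apply: the defendant resides in Merfield, not Zefmere. Met.
  → Every requirement is satisfied — jurisdiction.
The Provincial Court of Zefmere:
  (a) The claim is an employment claim, not a contract claim, which satisfies one of the alternatives. Satisfied.
  (b) The plaintiff resides in Quenfield, which is not Zefmere — that alternative is enough. Met.
  (c) No such written consent has been filed. But the claim is an employment claim, and the 'unless' clause therefore excuses the requirement. Met.
  (d) The amount in controversy is USD 83,500, which meets the USD 25,000 floor, so this disjunct is met. Satisfied.
  → All conditions met; jurisdiction exists.
Courts with jurisdiction: the Zefmere Court of Common Pleas, the Zefmere High Bench, the Provincial Court of Zefmere — 3 in total.

3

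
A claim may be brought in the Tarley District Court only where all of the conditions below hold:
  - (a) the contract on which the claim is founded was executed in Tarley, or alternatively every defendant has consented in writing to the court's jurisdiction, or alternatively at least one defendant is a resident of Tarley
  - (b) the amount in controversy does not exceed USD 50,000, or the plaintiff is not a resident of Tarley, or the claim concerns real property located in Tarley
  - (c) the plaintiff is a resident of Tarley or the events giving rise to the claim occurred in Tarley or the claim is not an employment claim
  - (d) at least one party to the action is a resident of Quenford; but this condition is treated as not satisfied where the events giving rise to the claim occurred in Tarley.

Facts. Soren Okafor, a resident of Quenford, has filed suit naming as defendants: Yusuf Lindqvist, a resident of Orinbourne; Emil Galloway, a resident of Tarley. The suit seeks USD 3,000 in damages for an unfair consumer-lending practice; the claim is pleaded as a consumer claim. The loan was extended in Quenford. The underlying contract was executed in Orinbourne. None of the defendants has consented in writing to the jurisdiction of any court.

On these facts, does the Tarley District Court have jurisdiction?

The Tarley District Court:
  (a) Emil Galloway resides in Tarley — that alternative is enough. Met.
  (b) The amount in controversy is $3,000, within the $50,000 ceiling, so one alternative holds. Satisfied.
  (c) The claim is a consumer claim, not an employment claim, so one alternative holds. Satisfied.
  (d) Soren Okafor resides in Quenford. The exception is not triggered, since the operative events occurred in Quenford, not Tarley. Condition met.
  → Jurisdiction lies.

Yes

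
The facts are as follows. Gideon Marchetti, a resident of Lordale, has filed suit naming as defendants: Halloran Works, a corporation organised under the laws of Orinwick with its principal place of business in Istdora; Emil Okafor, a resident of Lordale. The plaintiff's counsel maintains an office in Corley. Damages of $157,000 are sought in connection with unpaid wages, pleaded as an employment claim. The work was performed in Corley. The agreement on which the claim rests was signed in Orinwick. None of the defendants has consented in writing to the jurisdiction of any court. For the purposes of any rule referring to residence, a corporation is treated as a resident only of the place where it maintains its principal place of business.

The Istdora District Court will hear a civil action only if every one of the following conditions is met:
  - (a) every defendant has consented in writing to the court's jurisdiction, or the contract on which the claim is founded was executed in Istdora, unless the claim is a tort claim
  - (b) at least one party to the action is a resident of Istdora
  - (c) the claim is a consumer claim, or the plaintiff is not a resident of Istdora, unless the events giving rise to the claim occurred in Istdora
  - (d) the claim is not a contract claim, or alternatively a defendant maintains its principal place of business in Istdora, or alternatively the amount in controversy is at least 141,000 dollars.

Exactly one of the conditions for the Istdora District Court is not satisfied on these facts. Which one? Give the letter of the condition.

The Istdora District Court:
  (a) No such written consent has been filed; the contract was executed in Orinwick, not Istdora — no alternative holds. The proviso offers no rescue either, since the claim is an employment claim, not a tort claim. Not met.
  (b) Halloran Works resides in Istdora. Met.
  (c) The plaintiff resides in Lordale, which is not Istdora, which satisfies one of the alternatives. Satisfied.
  (d) The claim is an employment claim, not a contract claim — that alternative is enough. Met.
Only condition (a) fails.

(a)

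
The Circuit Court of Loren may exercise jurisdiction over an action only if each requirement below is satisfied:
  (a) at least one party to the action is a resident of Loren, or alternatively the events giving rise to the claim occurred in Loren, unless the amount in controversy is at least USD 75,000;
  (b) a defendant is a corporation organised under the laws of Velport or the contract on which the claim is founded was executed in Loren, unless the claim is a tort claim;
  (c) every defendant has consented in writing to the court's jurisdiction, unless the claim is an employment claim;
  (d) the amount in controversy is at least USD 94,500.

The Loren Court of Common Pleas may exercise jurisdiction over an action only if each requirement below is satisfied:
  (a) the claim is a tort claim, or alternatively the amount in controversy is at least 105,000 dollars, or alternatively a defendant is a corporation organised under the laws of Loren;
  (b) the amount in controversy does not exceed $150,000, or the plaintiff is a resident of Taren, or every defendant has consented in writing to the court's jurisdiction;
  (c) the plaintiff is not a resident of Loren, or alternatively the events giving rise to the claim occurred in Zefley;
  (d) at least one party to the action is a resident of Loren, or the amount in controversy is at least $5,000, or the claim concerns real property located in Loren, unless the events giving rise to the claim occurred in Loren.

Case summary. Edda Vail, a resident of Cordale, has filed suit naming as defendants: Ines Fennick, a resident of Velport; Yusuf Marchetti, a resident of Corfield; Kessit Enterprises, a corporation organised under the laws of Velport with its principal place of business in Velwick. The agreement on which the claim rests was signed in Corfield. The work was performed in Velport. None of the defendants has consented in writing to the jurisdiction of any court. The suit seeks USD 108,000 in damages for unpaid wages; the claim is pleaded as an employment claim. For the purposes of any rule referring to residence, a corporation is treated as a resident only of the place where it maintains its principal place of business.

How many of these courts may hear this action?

2

The Circuit Court of Loren:
  (a) No party resides in Loren; the operative events occurred in Velport, not Loren — every alternative fails. But the amount in controversy is USD 108,000, which meets the 75,000 dollars floor, and the 'unless' clause therefore excuses the requirement. Condition met.
  (b) Kessit Enterprises is organised under the laws of Velport, which satisfies one of the alternatives. Satisfied.
  (c) No such written consent has been filed. However, the claim is an employment claim, so the 'unless' proviso supplies this condition. Met.
  (d) The amount in controversy is 108,000 dollars, which meets the 94,500 dollars floor. Satisfied.
  → Every requirement is satisfied — jurisdiction.
The Loren Court of Common Pleas:
  (a) The amount in controversy is USD 108,000, which meets the 105,000 dollars floor, which satisfies one of the alternatives. Condition met.
  (b) The amount in controversy is 108,000 dollars, within the USD 150,000 ceiling, so this disjunct is met. Condition met.
  (c) The plaintiff resides in Cordale, which is not Loren — that alternative is enough. Met.
  (d) The amount in controversy is 108,000 dollars, which meets the USD 5,000 floor, which satisfies one of the alternatives. Condition met.
  → All conditions met; jurisdiction exists.
Courts with jurisdiction: the Circuit Court of Loren, the Loren Court of Common Pleas — 2 in total.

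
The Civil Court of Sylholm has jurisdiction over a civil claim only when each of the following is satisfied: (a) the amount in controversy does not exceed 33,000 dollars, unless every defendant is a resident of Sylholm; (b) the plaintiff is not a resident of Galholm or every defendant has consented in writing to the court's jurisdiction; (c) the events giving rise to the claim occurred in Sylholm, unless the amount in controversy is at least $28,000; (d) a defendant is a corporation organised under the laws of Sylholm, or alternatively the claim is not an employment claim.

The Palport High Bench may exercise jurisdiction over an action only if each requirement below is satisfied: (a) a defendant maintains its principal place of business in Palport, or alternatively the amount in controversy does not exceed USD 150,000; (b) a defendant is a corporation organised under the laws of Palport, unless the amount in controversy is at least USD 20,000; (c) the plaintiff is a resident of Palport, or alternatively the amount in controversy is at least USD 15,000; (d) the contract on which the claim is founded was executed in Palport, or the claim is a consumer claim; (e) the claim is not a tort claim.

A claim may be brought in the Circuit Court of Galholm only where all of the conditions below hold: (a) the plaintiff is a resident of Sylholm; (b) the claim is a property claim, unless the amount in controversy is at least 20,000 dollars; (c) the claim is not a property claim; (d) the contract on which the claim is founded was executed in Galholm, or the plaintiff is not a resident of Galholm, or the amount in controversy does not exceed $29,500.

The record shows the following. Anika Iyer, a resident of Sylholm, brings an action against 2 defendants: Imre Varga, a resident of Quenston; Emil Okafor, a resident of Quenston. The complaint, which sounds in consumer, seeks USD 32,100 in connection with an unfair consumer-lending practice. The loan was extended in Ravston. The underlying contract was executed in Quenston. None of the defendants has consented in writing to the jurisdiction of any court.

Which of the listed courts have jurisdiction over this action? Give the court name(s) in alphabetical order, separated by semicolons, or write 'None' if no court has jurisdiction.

The Civil Court of Sylholm:
  (a) The amount in controversy is USD 32,100, within the USD 33,000 ceiling. Satisfied.
  (b) The plaintiff resides in Sylholm, which is not Galholm, so this disjunct is met. Satisfied.
  (c) The operative events occurred in Ravston, not Sylholm. The proviso rescues it, though: the amount in controversy is 32,100 dollars, which meets the $28,000 floor. Satisfied.
  (d) The claim is a consumer claim, not an employment claim, so this disjunct is met. Satisfied.
  → The court has jurisdiction.
The Palport High Bench:
  (a) The amount in controversy is USD 32,100, within the $150,000 ceiling, so one alternative holds. Condition met.
  (b) No defendant is a corporation. But the amount in controversy is $32,100, which meets the USD 20,000 floor, and the 'unless' clause therefore excuses the requirement. Condition met.
  (c) The amount in controversy is 32,100 dollars, which meets the USD 15,000 floor, so one alternative holds. Met.
  (d) The claim is a consumer claim, which satisfies one of the alternatives. Met.
  (e) The claim is a consumer claim, not a tort claim. Satisfied.
  → All conditions met; jurisdiction exists.
The Circuit Court of Galholm:
  (a) The plaintiff resides in Sylholm. Met.
  (b) The claim is a consumer claim, not a property claim. However, the amount in controversy is 32,100 dollars, which meets the 20,000 dollars floor, so the 'unless' proviso supplies this condition. Met.
  (c) The claim is a consumer claim, not a property claim. Met.
  (d) The plaintiff resides in Sylholm, which is not Galholm, so one alternative holds. Satisfied.
  → The court has jurisdiction.

the Circuit Court of Galholm; the Civil Court of Sylholm; the Palport High Bench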